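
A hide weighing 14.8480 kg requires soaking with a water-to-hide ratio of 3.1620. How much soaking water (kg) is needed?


Formula: Water = hide_weight * ratio
Substituting: Water = 14.8480 * 3.1620
Result: 46.9494 kg


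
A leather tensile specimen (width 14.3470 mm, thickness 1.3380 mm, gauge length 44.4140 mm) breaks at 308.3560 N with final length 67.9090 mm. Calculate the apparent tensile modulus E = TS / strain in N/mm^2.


TS = F / (w * t) = 308.3560 / (14.3470 * 1.3380) = 16.0633 N/mm^2
strain = (Lf - L0) / L0 = (67.9090 - 44.4140) / 44.4140 = 0.5290
E = TS / strain = 16.0633 / 0.5290 = 30.3654 N/mm^2


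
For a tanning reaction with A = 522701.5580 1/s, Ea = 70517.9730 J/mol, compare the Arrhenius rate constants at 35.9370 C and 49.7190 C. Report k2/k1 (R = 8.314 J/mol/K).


T1 = 35.9370 + 273.15 = 309.0870 K; T2 = 49.7190 + 273.15 = 322.8690 K
k1 = A * exp(-Ea/(R*T1)) = 522701.5580 * exp(-70517.9730/(8.314*309.0870)) = 6.3173e-07 1/s
k2 = A * exp(-Ea/(R*T2)) = 522701.5580 * exp(-70517.9730/(8.314*322.8690)) = 2.0382e-06 1/s
k2/k1 = 2.0382e-06 / 6.3173e-07 = 3.2264


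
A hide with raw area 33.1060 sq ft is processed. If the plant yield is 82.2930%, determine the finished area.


Formula: finished = raw * yield / 100
Substituting: finished = 33.1060 * 82.2930 / 100
Result: 27.2439 sq ft


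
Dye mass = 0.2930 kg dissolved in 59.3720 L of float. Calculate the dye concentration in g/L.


Formula: Conc = dye_mass(kg) / volume(L) * 1000
Substituting: Conc = 0.2930 / 59.3720 * 1000
Result: 4.9350 g/L


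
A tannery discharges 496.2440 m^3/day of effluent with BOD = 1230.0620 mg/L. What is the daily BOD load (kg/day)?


Formula: BOD_load = volume * conc / 1000
Substituting: BOD_load = 496.2440 * 1230.0620 / 1000
Result: 610.4109 kg/day


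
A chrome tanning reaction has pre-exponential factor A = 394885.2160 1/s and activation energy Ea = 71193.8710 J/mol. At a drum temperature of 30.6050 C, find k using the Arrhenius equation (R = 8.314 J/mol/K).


T_K = T_C + 273.15 = 30.6050 + 273.15 = 303.7550 K
exponent = -Ea / (R * T_K) = -71193.8710 / (8.314 * 303.7550) = -28.1909
k = A * exp(exponent) = 394885.2160 * exp(-28.1909) = 2.2559e-07 1/s


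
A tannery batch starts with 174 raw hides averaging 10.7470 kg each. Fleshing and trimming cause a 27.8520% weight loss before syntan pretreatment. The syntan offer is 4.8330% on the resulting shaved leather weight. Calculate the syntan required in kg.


Total_raw = N * avg_wt = 174 * 10.7470 = 1869.9780 kg
Substrate = Total_raw * (1 - loss/100) = 1869.9780 * (1 - 27.8520/100) = 1349.1517 kg
Syntan = Substrate * pct / 100 = 1349.1517 * 4.8330 / 100 = 65.2045 kg


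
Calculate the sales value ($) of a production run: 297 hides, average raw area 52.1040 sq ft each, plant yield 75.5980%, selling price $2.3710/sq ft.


Raw_total = N * avg_area = 297 * 52.1040 = 15474.8880 sq ft
Finished = Raw_total * yield / 100 = 15474.8880 * 75.5980 / 100 = 11698.7058 sq ft
Value = Finished * price = 11698.7058 * 2.3710 = 27737.6315 $


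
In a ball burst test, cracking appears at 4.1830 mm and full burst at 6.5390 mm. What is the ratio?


Formula: Ratio = crack / burst
Substituting: Ratio = 4.1830 / 6.5390
Result: 0.6397


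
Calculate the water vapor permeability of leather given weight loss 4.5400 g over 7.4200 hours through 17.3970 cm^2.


Formula: WVP = loss / (area * time)
Substituting: WVP = 4.5400 / (17.3970 * 7.4200)
Result: 0.0351704 g/(cm^2*hr)


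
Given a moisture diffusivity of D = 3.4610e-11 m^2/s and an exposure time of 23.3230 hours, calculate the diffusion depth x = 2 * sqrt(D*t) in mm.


t = 23.3230 hr * 3600 = 83962.8000 s
D * t = 3.4610e-11 * 83962.8000 = 2.9060e-06
x = 2 * sqrt(D*t) = 2 * sqrt(2.9060e-06) = 0.00340937 m = 3.4094 mm


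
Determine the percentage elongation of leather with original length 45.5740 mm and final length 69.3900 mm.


Formula: Elongation = (Lf - L0) / L0 * 100
Substituting: Elongation = (69.3900 - 45.5740) / 45.5740 * 100
Result: 52.2579 %


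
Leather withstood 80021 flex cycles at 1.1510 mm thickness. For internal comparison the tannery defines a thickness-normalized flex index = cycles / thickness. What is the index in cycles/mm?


Formula: Index = cycles / thickness
Substituting: Index = 80021 / 1.1510
Result: 69523.0235 cycles/mm


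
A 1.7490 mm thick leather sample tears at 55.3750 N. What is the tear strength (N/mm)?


Formula: Tear strength = force / thickness
Substituting: Tear strength = 55.3750 / 1.7490
Result: 31.6609 N/mm


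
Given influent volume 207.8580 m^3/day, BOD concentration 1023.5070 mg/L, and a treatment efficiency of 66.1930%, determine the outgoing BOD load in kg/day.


Load_in = volume * conc / 1000 = 207.8580 * 1023.5070 / 1000 = 212.7441 kg/day
Removed = Load_in * eff / 100 = 212.7441 * 66.1930 / 100 = 140.8217 kg/day
Load_out = Load_in - Removed = 212.7441 - 140.8217 = 71.9224 kg/day


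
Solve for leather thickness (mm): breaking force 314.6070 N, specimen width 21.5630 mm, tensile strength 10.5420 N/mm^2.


Formula: t = F / (TS * w)
Substituting: t = 314.6070 / (10.5420 * 21.5630)
Result: 1.3840 mm


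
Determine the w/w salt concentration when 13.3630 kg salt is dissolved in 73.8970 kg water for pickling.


Formula: Conc = salt / (water + salt) * 100
Substituting: Conc = 13.3630 / (73.8970 + 13.3630) * 100
Result: 15.3140 %


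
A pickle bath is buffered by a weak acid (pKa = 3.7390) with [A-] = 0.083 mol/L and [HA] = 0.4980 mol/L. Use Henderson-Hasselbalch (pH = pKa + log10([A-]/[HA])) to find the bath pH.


ratio = [A-] / [HA] = 0.083 / 0.4980 = 0.1667
log10(ratio) = -0.7782
pH = pKa + log10(ratio) = 3.7390 - 0.7782 = 2.9608


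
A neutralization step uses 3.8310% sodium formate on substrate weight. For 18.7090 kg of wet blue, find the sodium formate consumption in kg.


Formula: Neutralizer = substrate * pct / 100
Substituting: Neutralizer = 18.7090 * 3.8310 / 100
Result: 0.7167 kg


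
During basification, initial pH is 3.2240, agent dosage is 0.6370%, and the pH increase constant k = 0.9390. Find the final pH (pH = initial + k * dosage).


Formula: pH_final = pH_initial + k * base_pct
Substituting: pH_final = 3.2240 + 0.9390 * 0.6370
Result: 3.8221


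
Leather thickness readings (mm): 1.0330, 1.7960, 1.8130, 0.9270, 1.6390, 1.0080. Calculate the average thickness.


Formula: Average = sum / n
Substituting: Average = 8.2160 / 6
Result: 1.3693 mm


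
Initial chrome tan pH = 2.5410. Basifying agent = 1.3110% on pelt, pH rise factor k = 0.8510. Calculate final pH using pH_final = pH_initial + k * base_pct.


Formula: pH_final = pH_initial + k * base_pct
Substituting: pH_final = 2.5410 + 0.8510 * 1.3110
Result: 3.6567


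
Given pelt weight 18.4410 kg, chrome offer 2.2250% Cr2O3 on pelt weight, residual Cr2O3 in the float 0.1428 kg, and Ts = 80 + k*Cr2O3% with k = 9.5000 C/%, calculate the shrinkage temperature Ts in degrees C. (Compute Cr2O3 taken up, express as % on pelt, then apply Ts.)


Offered = pelt * offer_pct / 100 = 18.4410 * 2.2250 / 100 = 0.4103 kg
Uptake = offered - residual = 0.4103 - 0.1428 = 0.2675 kg
Cr2O3% on pelt = uptake / pelt * 100 = 0.2675 / 18.4410 * 100 = 1.4506 %
Ts = 80 + k * Cr2O3% = 80 + 9.5000 * 1.4506 = 93.7811 C


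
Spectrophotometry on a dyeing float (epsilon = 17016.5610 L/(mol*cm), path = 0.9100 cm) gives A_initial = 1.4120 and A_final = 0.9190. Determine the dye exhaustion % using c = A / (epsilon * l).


c_initial = A_i / (epsilon * l) = 1.4120 / (17016.5610 * 0.9100) = 9.1185e-05 mol/L
c_final = A_f / (epsilon * l) = 0.9190 / (17016.5610 * 0.9100) = 5.9347e-05 mol/L
Exhaustion = (c_initial - c_final) / c_initial * 100 = (9.1185e-05 - 5.9347e-05) / 9.1185e-05 * 100 = 34.9150 %


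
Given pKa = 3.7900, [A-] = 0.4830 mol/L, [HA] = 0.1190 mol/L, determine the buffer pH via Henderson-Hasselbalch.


ratio = [A-] / [HA] = 0.4830 / 0.1190 = 4.0588
log10(ratio) = 0.6084
pH = pKa + log10(ratio) = 3.7900 + 0.6084 = 4.3984


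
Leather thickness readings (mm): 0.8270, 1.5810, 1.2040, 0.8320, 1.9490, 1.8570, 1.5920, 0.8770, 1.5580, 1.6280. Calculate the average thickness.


Formula: Average = sum / n
Substituting: Average = 13.9050 / 10
Result: 1.3905 mm


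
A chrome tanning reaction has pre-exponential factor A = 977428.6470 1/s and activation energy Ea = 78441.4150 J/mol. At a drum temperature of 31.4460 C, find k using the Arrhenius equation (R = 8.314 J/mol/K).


T_K = T_C + 273.15 = 31.4460 + 273.15 = 304.5960 K
exponent = -Ea / (R * T_K) = -78441.4150 / (8.314 * 304.5960) = -30.9750
k = A * exp(exponent) = 977428.6470 * exp(-30.9750) = 3.4500e-08 1/s


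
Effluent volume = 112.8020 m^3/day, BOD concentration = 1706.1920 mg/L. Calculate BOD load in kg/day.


Formula: BOD_load = volume * conc / 1000
Substituting: BOD_load = 112.8020 * 1706.1920 / 1000
Result: 192.4619 kg/day


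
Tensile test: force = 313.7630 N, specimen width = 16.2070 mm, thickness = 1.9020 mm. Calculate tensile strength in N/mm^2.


Formula: TS = force / (width * thickness)
Substituting: TS = 313.7630 / (16.2070 * 1.9020)
Result: 10.1786 N/mm^2


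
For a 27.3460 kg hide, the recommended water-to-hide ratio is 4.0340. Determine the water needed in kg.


Formula: Water = hide_weight * ratio
Substituting: Water = 27.3460 * 4.0340
Result: 110.3138 kg


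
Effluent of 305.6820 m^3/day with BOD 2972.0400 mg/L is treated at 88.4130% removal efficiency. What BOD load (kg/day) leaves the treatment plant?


Load_in = volume * conc / 1000 = 305.6820 * 2972.0400 / 1000 = 908.4991 kg/day
Removed = Load_in * eff / 100 = 908.4991 * 88.4130 / 100 = 803.2313 kg/day
Load_out = Load_in - Removed = 908.4991 - 803.2313 = 105.2678 kg/day


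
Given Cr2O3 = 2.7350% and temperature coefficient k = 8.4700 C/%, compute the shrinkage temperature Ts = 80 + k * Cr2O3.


Formula: Ts = 80 + k * Cr2O3
Substituting: Ts = 80 + 8.4700 * 2.7350
Result: 103.1654 C


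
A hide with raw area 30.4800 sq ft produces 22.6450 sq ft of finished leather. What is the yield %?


Formula: Yield = finished / raw * 100
Substituting: Yield = 22.6450 / 30.4800 * 100
Result: 74.2946 %


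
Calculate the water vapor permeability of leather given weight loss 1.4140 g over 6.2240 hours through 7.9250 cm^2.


Formula: WVP = loss / (area * time)
Substituting: WVP = 1.4140 / (7.9250 * 6.2240)
Result: 0.0286669 g/(cm^2*hr)


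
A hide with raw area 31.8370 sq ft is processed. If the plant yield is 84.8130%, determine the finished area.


Formula: finished = raw * yield / 100
Substituting: finished = 31.8370 * 84.8130 / 100
Result: 27.0019 sq ft


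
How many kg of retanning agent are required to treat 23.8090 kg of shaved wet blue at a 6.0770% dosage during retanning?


Formula: Retan = substrate * pct / 100
Substituting: Retan = 23.8090 * 6.0770 / 100
Result: 1.4469 kg


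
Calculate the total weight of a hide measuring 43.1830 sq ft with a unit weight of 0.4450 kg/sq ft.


Formula: Weight = area * weight_per_sqft
Substituting: Weight = 43.1830 * 0.4450
Result: 19.2164 kg


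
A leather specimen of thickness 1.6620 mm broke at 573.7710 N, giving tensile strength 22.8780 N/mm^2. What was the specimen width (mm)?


Formula: w = F / (TS * t)
Substituting: w = 573.7710 / (22.8780 * 1.6620)
Result: 15.0900 mm


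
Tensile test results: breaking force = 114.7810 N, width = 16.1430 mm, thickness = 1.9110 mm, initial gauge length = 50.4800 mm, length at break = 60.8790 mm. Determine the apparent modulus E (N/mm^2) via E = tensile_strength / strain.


TS = F / (w * t) = 114.7810 / (16.1430 * 1.9110) = 3.7207 N/mm^2
strain = (Lf - L0) / L0 = (60.8790 - 50.4800) / 50.4800 = 0.2060
E = TS / strain = 3.7207 / 0.2060 = 18.0615 N/mm^2


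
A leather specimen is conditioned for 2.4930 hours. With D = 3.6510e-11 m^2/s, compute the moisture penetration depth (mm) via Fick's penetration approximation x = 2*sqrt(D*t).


t = 2.4930 hr * 3600 = 8974.8000 s
D * t = 3.6510e-11 * 8974.8000 = 3.2767e-07
x = 2 * sqrt(D*t) = 2 * sqrt(3.2767e-07) = 0.00114485 m = 1.1448 mm


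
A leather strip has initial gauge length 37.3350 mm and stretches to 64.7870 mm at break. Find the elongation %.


Formula: Elongation = (Lf - L0) / L0 * 100
Substituting: Elongation = (64.7870 - 37.3350) / 37.3350 * 100
Result: 73.5289 %


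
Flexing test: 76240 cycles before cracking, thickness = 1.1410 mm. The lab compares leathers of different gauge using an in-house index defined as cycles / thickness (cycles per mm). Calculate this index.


Formula: Index = cycles / thickness
Substituting: Index = 76240 / 1.1410
Result: 66818.5802 cycles/mm


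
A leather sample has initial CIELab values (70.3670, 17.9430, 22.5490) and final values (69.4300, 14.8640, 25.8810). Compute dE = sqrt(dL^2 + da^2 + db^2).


dL = -0.9370, da = -3.0790, db = 3.3320
dE = sqrt((-0.9370)^2 + (-3.0790)^2 + 3.3320^2) = 4.6325


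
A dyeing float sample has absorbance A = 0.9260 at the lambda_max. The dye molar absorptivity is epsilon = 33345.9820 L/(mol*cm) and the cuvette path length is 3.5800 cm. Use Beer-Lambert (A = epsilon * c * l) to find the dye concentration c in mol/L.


Formula: c = A / (epsilon * l)
Substituting: c = 0.9260 / (33345.9820 * 3.5800)
Result: 7.7568e-06 mol/L


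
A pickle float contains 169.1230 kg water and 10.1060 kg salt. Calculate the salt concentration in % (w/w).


Formula: Conc = salt / (water + salt) * 100
Substituting: Conc = 10.1060 / (169.1230 + 10.1060) * 100
Result: 5.6386 %


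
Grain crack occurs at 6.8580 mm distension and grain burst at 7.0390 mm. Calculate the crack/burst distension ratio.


Formula: Ratio = crack / burst
Substituting: Ratio = 6.8580 / 7.0390
Result: 0.9743


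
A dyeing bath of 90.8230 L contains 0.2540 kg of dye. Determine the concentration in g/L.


Formula: Conc = dye_mass(kg) / volume(L) * 1000
Substituting: Conc = 0.2540 / 90.8230 * 1000
Result: 2.7966 g/L


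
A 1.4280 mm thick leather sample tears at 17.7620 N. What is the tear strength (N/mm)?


Formula: Tear strength = force / thickness
Substituting: Tear strength = 17.7620 / 1.4280
Result: 12.4384 N/mm


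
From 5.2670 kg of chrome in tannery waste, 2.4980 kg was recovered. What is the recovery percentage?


Formula: Recovery = recovered / input * 100
Substituting: Recovery = 2.4980 / 5.2670 * 100
Result: 47.4274 %


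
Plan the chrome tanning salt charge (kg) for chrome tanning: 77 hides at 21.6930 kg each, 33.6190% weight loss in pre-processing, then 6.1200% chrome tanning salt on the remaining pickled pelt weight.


Total_raw = N * avg_wt = 77 * 21.6930 = 1670.3610 kg
Substrate = Total_raw * (1 - loss/100) = 1670.3610 * (1 - 33.6190/100) = 1108.8023 kg
Chrome = Substrate * pct / 100 = 1108.8023 * 6.1200 / 100 = 67.8587 kg


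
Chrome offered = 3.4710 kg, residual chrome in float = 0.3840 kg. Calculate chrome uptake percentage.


Formula: Uptake = (offered - residual) / offered * 100
Substituting: Uptake = (3.4710 - 0.3840) / 3.4710 * 100
Result: 88.9369 %


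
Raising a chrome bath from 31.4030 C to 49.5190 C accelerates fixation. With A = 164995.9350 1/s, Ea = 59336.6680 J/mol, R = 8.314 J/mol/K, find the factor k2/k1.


T1 = 31.4030 + 273.15 = 304.5530 K; T2 = 49.5190 + 273.15 = 322.6690 K
k1 = A * exp(-Ea/(R*T1)) = 164995.9350 * exp(-59336.6680/(8.314*304.5530)) = 1.0968e-05 1/s
k2 = A * exp(-Ea/(R*T2)) = 164995.9350 * exp(-59336.6680/(8.314*322.6690)) = 4.0881e-05 1/s
k2/k1 = 4.0881e-05 / 1.0968e-05 = 3.7273


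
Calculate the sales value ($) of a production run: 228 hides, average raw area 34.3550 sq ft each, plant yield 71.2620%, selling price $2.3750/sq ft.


Raw_total = N * avg_area = 228 * 34.3550 = 7832.9400 sq ft
Finished = Raw_total * yield / 100 = 7832.9400 * 71.2620 / 100 = 5581.9097 sq ft
Value = Finished * price = 5581.9097 * 2.3750 = 13257.0355 $


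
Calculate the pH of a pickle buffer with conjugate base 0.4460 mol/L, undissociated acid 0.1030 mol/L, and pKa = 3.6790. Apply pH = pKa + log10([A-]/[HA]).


ratio = [A-] / [HA] = 0.4460 / 0.1030 = 4.3301
log10(ratio) = 0.6365
pH = pKa + log10(ratio) = 3.6790 + 0.6365 = 4.3155


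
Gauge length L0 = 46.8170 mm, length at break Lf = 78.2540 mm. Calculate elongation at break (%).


Formula: Elongation = (Lf - L0) / L0 * 100
Substituting: Elongation = (78.2540 - 46.8170) / 46.8170 * 100
Result: 67.1487 %


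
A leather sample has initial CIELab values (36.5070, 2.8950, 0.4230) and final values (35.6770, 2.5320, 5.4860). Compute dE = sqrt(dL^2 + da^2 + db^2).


dL = -0.8300, da = -0.3630, db = 5.0630
dE = sqrt((-0.8300)^2 + (-0.3630)^2 + 5.0630^2) = 5.1434


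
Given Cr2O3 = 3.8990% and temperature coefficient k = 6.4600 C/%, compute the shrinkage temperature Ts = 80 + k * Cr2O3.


Formula: Ts = 80 + k * Cr2O3
Substituting: Ts = 80 + 6.4600 * 3.8990
Result: 105.1875 C


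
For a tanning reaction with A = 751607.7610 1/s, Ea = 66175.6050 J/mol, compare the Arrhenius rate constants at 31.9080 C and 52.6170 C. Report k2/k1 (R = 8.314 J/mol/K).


T1 = 31.9080 + 273.15 = 305.0580 K; T2 = 52.6170 + 273.15 = 325.7670 K
k1 = A * exp(-Ea/(R*T1)) = 751607.7610 * exp(-66175.6050/(8.314*305.0580)) = 3.5029e-06 1/s
k2 = A * exp(-Ea/(R*T2)) = 751607.7610 * exp(-66175.6050/(8.314*325.7670)) = 1.8398e-05 1/s
k2/k1 = 1.8398e-05 / 3.5029e-06 = 5.2523


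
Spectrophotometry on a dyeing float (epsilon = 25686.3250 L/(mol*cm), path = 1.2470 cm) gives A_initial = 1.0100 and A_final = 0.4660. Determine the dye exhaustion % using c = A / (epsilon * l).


c_initial = A_i / (epsilon * l) = 1.0100 / (25686.3250 * 1.2470) = 3.1532e-05 mol/L
c_final = A_f / (epsilon * l) = 0.4660 / (25686.3250 * 1.2470) = 1.4548e-05 mol/L
Exhaustion = (c_initial - c_final) / c_initial * 100 = (3.1532e-05 - 1.4548e-05) / 3.1532e-05 * 100 = 53.8614 %


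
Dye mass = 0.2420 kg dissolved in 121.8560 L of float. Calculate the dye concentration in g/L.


Formula: Conc = dye_mass(kg) / volume(L) * 1000
Substituting: Conc = 0.2420 / 121.8560 * 1000
Result: 1.9860 g/L


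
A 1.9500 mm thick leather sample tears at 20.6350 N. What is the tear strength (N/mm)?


Formula: Tear strength = force / thickness
Substituting: Tear strength = 20.6350 / 1.9500
Result: 10.5821 N/mm


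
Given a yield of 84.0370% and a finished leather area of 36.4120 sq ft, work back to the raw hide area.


Formula: raw = finished * 100 / yield
Substituting: raw = 36.4120 * 100 / 84.0370
Result: 43.3285 sq ft


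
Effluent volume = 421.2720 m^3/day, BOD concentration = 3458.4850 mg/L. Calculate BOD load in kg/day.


Formula: BOD_load = volume * conc / 1000
Substituting: BOD_load = 421.2720 * 3458.4850 / 1000
Result: 1456.9629 kg/day


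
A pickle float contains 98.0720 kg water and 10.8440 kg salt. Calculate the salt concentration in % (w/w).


Formula: Conc = salt / (water + salt) * 100
Substituting: Conc = 10.8440 / (98.0720 + 10.8440) * 100
Result: 9.9563 %


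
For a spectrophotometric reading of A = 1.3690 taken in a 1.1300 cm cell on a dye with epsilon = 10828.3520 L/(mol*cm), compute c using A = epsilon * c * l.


Formula: c = A / (epsilon * l)
Substituting: c = 1.3690 / (10828.3520 * 1.1300)
Result: 1.1188e-04 mol/L


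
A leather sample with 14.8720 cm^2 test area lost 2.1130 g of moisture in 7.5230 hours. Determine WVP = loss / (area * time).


Formula: WVP = loss / (area * time)
Substituting: WVP = 2.1130 / (14.8720 * 7.5230)
Result: 0.018886 g/(cm^2*hr)


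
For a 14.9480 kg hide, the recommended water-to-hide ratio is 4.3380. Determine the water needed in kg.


Formula: Water = hide_weight * ratio
Substituting: Water = 14.9480 * 4.3380
Result: 64.8444 kg


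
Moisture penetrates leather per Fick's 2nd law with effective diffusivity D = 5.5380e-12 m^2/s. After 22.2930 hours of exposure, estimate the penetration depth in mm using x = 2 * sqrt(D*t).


t = 22.2930 hr * 3600 = 80254.8000 s
D * t = 5.5380e-12 * 80254.8000 = 4.4445e-07
x = 2 * sqrt(D*t) = 2 * sqrt(4.4445e-07) = 0.00133334 m = 1.3333 mm


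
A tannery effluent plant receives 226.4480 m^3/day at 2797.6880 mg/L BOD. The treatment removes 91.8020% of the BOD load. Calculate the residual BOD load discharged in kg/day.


Load_in = volume * conc / 1000 = 226.4480 * 2797.6880 / 1000 = 633.5309 kg/day
Removed = Load_in * eff / 100 = 633.5309 * 91.8020 / 100 = 581.5940 kg/day
Load_out = Load_in - Removed = 633.5309 - 581.5940 = 51.9369 kg/day


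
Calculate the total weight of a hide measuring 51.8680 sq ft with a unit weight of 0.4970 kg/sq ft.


Formula: Weight = area * weight_per_sqft
Substituting: Weight = 51.8680 * 0.4970
Result: 25.7784 kg


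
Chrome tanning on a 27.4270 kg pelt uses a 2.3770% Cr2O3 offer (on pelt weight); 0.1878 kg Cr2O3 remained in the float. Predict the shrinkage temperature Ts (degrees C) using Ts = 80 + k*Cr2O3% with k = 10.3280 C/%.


Offered = pelt * offer_pct / 100 = 27.4270 * 2.3770 / 100 = 0.6519 kg
Uptake = offered - residual = 0.6519 - 0.1878 = 0.4641 kg
Cr2O3% on pelt = uptake / pelt * 100 = 0.4641 / 27.4270 * 100 = 1.6923 %
Ts = 80 + k * Cr2O3% = 80 + 10.3280 * 1.6923 = 97.4778 C


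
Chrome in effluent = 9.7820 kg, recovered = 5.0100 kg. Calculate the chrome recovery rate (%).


Formula: Recovery = recovered / input * 100
Substituting: Recovery = 5.0100 / 9.7820 * 100
Result: 51.2165 %


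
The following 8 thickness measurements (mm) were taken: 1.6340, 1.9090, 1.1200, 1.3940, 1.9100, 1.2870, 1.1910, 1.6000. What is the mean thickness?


Formula: Average = sum / n
Substituting: Average = 12.0450 / 8
Result: 1.5056 mm


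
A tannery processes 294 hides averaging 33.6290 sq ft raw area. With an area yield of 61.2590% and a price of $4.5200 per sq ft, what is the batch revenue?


Raw_total = N * avg_area = 294 * 33.6290 = 9886.9260 sq ft
Finished = Raw_total * yield / 100 = 9886.9260 * 61.2590 / 100 = 6056.6320 sq ft
Value = Finished * price = 6056.6320 * 4.5200 = 27375.9766 $


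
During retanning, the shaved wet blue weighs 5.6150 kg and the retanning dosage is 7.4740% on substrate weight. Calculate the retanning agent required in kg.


Formula: Retan = substrate * pct / 100
Substituting: Retan = 5.6150 * 7.4740 / 100
Result: 0.4197 kg


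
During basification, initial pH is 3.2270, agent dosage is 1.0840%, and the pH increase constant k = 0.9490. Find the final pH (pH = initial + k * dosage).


Formula: pH_final = pH_initial + k * base_pct
Substituting: pH_final = 3.2270 + 0.9490 * 1.0840
Result: 4.2557


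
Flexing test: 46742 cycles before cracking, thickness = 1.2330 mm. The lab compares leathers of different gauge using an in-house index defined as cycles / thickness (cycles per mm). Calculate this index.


Formula: Index = cycles / thickness
Substituting: Index = 46742 / 1.2330
Result: 37909.1646 cycles/mm


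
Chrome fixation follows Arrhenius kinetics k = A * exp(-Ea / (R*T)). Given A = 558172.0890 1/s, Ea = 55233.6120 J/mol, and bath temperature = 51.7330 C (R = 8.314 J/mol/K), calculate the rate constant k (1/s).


T_K = T_C + 273.15 = 51.7330 + 273.15 = 324.8830 K
exponent = -Ea / (R * T_K) = -55233.6120 / (8.314 * 324.8830) = -20.4487
k = A * exp(exponent) = 558172.0890 * exp(-20.4487) = 7.3451e-04 1/s


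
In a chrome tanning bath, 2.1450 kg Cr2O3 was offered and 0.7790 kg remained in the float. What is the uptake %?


Formula: Uptake = (offered - residual) / offered * 100
Substituting: Uptake = (2.1450 - 0.7790) / 2.1450 * 100
Result: 63.6830 %


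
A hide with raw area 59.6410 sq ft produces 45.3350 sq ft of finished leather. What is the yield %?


Formula: Yield = finished / raw * 100
Substituting: Yield = 45.3350 / 59.6410 * 100
Result: 76.0131 %


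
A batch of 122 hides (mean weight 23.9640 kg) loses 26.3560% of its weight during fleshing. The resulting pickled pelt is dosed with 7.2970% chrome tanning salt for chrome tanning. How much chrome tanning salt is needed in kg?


Total_raw = N * avg_wt = 122 * 23.9640 = 2923.6080 kg
Substrate = Total_raw * (1 - loss/100) = 2923.6080 * (1 - 26.3560/100) = 2153.0619 kg
Chrome = Substrate * pct / 100 = 2153.0619 * 7.2970 / 100 = 157.1089 kg


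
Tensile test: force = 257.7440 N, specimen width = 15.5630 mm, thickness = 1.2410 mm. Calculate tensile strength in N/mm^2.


Formula: TS = force / (width * thickness)
Substituting: TS = 257.7440 / (15.5630 * 1.2410)
Result: 13.3452 N/mm^2


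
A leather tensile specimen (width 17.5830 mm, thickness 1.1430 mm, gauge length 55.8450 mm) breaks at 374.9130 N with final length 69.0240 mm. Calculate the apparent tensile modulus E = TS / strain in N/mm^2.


TS = F / (w * t) = 374.9130 / (17.5830 * 1.1430) = 18.6548 N/mm^2
strain = (Lf - L0) / L0 = (69.0240 - 55.8450) / 55.8450 = 0.2360
E = TS / strain = 18.6548 / 0.2360 = 79.0484 N/mm^2


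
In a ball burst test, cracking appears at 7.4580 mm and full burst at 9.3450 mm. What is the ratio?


Formula: Ratio = crack / burst
Substituting: Ratio = 7.4580 / 9.3450
Result: 0.7981


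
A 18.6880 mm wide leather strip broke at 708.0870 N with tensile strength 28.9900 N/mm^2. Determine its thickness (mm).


Formula: t = F / (TS * w)
Substituting: t = 708.0870 / (28.9900 * 18.6880)
Result: 1.3070 mm


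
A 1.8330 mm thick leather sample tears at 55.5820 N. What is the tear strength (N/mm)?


Formula: Tear strength = force / thickness
Substituting: Tear strength = 55.5820 / 1.8330
Result: 30.3230 N/mm


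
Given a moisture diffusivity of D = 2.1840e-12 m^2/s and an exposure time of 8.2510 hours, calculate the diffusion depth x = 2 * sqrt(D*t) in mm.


t = 8.2510 hr * 3600 = 29703.6000 s
D * t = 2.1840e-12 * 29703.6000 = 6.4873e-08
x = 2 * sqrt(D*t) = 2 * sqrt(6.4873e-08) = 5.0940e-04 m = 0.5094 mm


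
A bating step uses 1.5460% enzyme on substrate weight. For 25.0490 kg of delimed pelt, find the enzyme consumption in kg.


Formula: Enzyme = substrate * pct / 100
Substituting: Enzyme = 25.0490 * 1.5460 / 100
Result: 0.3873 kg


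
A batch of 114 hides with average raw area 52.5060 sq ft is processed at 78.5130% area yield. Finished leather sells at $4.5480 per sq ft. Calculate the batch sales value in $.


Raw_total = N * avg_area = 114 * 52.5060 = 5985.6840 sq ft
Finished = Raw_total * yield / 100 = 5985.6840 * 78.5130 / 100 = 4699.5401 sq ft
Value = Finished * price = 4699.5401 * 4.5480 = 21373.5083 $


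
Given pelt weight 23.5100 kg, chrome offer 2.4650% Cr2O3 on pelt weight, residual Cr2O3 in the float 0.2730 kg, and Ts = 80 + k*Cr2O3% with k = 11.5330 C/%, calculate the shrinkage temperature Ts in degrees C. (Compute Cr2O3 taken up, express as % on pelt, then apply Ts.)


Offered = pelt * offer_pct / 100 = 23.5100 * 2.4650 / 100 = 0.5795 kg
Uptake = offered - residual = 0.5795 - 0.2730 = 0.3065 kg
Cr2O3% on pelt = uptake / pelt * 100 = 0.3065 / 23.5100 * 100 = 1.3038 %
Ts = 80 + k * Cr2O3% = 80 + 11.5330 * 1.3038 = 95.0366 C


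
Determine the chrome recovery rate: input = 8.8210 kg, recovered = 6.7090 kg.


Formula: Recovery = recovered / input * 100
Substituting: Recovery = 6.7090 / 8.8210 * 100
Result: 76.0571 %


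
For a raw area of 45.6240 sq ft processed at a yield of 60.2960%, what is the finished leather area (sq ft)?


Formula: finished = raw * yield / 100
Substituting: finished = 45.6240 * 60.2960 / 100
Result: 27.5094 sq ft


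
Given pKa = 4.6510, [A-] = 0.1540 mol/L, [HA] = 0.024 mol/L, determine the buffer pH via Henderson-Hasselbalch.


ratio = [A-] / [HA] = 0.1540 / 0.024 = 6.4167
log10(ratio) = 0.8073
pH = pKa + log10(ratio) = 4.6510 + 0.8073 = 5.4583


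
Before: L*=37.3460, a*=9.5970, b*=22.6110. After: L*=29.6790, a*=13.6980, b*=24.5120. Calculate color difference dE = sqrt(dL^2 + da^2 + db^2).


dL = -7.6670, da = 4.1010, db = 1.9010
dE = sqrt((-7.6670)^2 + 4.1010^2 + 1.9010^2) = 8.9003


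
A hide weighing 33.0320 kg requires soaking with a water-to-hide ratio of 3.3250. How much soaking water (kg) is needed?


Formula: Water = hide_weight * ratio
Substituting: Water = 33.0320 * 3.3250
Result: 109.8314 kg


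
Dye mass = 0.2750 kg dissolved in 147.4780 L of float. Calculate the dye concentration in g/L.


Formula: Conc = dye_mass(kg) / volume(L) * 1000
Substituting: Conc = 0.2750 / 147.4780 * 1000
Result: 1.8647 g/L


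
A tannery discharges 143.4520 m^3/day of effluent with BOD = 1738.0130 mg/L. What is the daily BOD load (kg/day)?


Formula: BOD_load = volume * conc / 1000
Substituting: BOD_load = 143.4520 * 1738.0130 / 1000
Result: 249.3214 kg/day


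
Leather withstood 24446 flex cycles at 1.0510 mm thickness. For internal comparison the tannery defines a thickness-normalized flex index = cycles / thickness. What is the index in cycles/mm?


Formula: Index = cycles / thickness
Substituting: Index = 24446 / 1.0510
Result: 23259.7526 cycles/mm


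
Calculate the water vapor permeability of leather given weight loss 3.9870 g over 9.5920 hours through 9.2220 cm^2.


Formula: WVP = loss / (area * time)
Substituting: WVP = 3.9870 / (9.2220 * 9.5920)
Result: 0.0450725 g/(cm^2*hr)


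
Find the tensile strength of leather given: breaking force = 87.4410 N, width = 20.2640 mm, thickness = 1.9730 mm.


Formula: TS = force / (width * thickness)
Substituting: TS = 87.4410 / (20.2640 * 1.9730)
Result: 2.1871 N/mm^2


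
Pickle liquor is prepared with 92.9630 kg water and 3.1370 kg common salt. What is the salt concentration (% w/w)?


Formula: Conc = salt / (water + salt) * 100
Substituting: Conc = 3.1370 / (92.9630 + 3.1370) * 100
Result: 3.2643 %


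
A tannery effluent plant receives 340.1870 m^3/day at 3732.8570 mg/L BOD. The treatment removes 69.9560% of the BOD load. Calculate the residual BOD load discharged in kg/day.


Load_in = volume * conc / 1000 = 340.1870 * 3732.8570 / 1000 = 1269.8694 kg/day
Removed = Load_in * eff / 100 = 1269.8694 * 69.9560 / 100 = 888.3499 kg/day
Load_out = Load_in - Removed = 1269.8694 - 888.3499 = 381.5196 kg/day


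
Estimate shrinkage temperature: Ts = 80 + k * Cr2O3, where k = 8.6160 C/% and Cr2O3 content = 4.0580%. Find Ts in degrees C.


Formula: Ts = 80 + k * Cr2O3
Substituting: Ts = 80 + 8.6160 * 4.0580
Result: 114.9637 C


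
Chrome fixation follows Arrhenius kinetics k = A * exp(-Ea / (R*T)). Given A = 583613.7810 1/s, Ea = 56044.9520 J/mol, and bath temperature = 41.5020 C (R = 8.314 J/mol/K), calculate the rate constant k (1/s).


T_K = T_C + 273.15 = 41.5020 + 273.15 = 314.6520 K
exponent = -Ea / (R * T_K) = -56044.9520 / (8.314 * 314.6520) = -21.4238
k = A * exp(exponent) = 583613.7810 * exp(-21.4238) = 2.8967e-04 1/s


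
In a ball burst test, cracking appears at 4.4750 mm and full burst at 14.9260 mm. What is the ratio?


Formula: Ratio = crack / burst
Substituting: Ratio = 4.4750 / 14.9260
Result: 0.2998


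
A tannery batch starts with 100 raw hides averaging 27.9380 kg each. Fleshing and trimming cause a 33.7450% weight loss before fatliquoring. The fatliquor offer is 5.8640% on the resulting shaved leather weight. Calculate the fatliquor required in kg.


Total_raw = N * avg_wt = 100 * 27.9380 = 2793.8000 kg
Substrate = Total_raw * (1 - loss/100) = 2793.8000 * (1 - 33.7450/100) = 1851.0322 kg
Fat = Substrate * pct / 100 = 1851.0322 * 5.8640 / 100 = 108.5445 kg


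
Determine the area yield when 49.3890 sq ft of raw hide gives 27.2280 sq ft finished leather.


Formula: Yield = finished / raw * 100
Substituting: Yield = 27.2280 / 49.3890 * 100
Result: 55.1297 %


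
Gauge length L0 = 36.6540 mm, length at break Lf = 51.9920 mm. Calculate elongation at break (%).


Formula: Elongation = (Lf - L0) / L0 * 100
Substituting: Elongation = (51.9920 - 36.6540) / 36.6540 * 100
Result: 41.8454 %


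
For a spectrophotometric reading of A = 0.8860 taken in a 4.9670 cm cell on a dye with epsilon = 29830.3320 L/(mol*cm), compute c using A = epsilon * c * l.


Formula: c = A / (epsilon * l)
Substituting: c = 0.8860 / (29830.3320 * 4.9670)
Result: 5.9797e-06 mol/L


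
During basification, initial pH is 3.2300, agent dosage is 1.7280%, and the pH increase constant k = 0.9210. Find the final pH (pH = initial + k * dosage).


Formula: pH_final = pH_initial + k * base_pct
Substituting: pH_final = 3.2300 + 0.9210 * 1.7280
Result: 4.8215


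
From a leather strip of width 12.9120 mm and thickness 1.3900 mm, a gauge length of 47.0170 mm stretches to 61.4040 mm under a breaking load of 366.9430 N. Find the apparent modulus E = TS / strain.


TS = F / (w * t) = 366.9430 / (12.9120 * 1.3900) = 20.4451 N/mm^2
strain = (Lf - L0) / L0 = (61.4040 - 47.0170) / 47.0170 = 0.3060
E = TS / strain = 20.4451 / 0.3060 = 66.8152 N/mm^2


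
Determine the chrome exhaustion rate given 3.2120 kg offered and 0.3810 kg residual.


Formula: Uptake = (offered - residual) / offered * 100
Substituting: Uptake = (3.2120 - 0.3810) / 3.2120 * 100
Result: 88.1382 %


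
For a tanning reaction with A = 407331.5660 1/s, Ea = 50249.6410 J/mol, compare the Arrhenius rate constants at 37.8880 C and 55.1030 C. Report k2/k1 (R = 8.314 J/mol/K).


T1 = 37.8880 + 273.15 = 311.0380 K; T2 = 55.1030 + 273.15 = 328.2530 K
k1 = A * exp(-Ea/(R*T1)) = 407331.5660 * exp(-50249.6410/(8.314*311.0380)) = 0.00148215 1/s
k2 = A * exp(-Ea/(R*T2)) = 407331.5660 * exp(-50249.6410/(8.314*328.2530)) = 0.00410652 1/s
k2/k1 = 0.00410652 / 0.00148215 = 2.7706


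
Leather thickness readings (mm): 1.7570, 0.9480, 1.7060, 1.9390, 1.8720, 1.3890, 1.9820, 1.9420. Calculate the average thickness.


Formula: Average = sum / n
Substituting: Average = 13.5350 / 8
Result: 1.6919 mm


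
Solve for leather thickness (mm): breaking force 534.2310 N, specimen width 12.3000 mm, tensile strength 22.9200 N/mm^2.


Formula: t = F / (TS * w)
Substituting: t = 534.2310 / (22.9200 * 12.3000)
Result: 1.8950 mm


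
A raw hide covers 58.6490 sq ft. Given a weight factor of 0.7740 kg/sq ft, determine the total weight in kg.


Formula: Weight = area * weight_per_sqft
Substituting: Weight = 58.6490 * 0.7740
Result: 45.3943 kg


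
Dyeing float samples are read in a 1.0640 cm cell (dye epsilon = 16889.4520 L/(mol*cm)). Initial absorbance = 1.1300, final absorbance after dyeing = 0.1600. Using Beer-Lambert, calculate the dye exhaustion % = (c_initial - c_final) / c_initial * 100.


c_initial = A_i / (epsilon * l) = 1.1300 / (16889.4520 * 1.0640) = 6.2881e-05 mol/L
c_final = A_f / (epsilon * l) = 0.1600 / (16889.4520 * 1.0640) = 8.9035e-06 mol/L
Exhaustion = (c_initial - c_final) / c_initial * 100 = (6.2881e-05 - 8.9035e-06) / 6.2881e-05 * 100 = 85.8407 %


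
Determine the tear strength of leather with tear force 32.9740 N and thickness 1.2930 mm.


Formula: Tear strength = force / thickness
Substituting: Tear strength = 32.9740 / 1.2930
Result: 25.5019 N/mm


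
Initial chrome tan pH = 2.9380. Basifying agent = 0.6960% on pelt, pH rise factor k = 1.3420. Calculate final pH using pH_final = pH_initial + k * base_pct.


Formula: pH_final = pH_initial + k * base_pct
Substituting: pH_final = 2.9380 + 1.3420 * 0.6960
Result: 3.8720


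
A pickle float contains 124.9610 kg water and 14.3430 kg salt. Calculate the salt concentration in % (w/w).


Formula: Conc = salt / (water + salt) * 100
Substituting: Conc = 14.3430 / (124.9610 + 14.3430) * 100
Result: 10.2962 %


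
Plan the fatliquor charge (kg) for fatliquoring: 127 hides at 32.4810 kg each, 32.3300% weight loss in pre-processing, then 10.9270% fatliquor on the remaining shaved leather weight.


Total_raw = N * avg_wt = 127 * 32.4810 = 4125.0870 kg
Substrate = Total_raw * (1 - loss/100) = 4125.0870 * (1 - 32.3300/100) = 2791.4464 kg
Fat = Substrate * pct / 100 = 2791.4464 * 10.9270 / 100 = 305.0213 kg


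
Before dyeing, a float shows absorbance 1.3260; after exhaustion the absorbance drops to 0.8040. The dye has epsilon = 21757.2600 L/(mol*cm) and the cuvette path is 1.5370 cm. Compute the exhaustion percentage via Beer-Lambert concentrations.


c_initial = A_i / (epsilon * l) = 1.3260 / (21757.2600 * 1.5370) = 3.9652e-05 mol/L
c_final = A_f / (epsilon * l) = 0.8040 / (21757.2600 * 1.5370) = 2.4042e-05 mol/L
Exhaustion = (c_initial - c_final) / c_initial * 100 = (3.9652e-05 - 2.4042e-05) / 3.9652e-05 * 100 = 39.3665 %


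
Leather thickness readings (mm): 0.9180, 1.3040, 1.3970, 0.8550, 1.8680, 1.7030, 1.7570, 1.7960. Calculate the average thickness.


Formula: Average = sum / n
Substituting: Average = 11.5980 / 8
Result: 1.4498 mm


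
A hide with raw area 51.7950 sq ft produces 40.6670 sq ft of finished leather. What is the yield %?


Formula: Yield = finished / raw * 100
Substituting: Yield = 40.6670 / 51.7950 * 100
Result: 78.5153 %


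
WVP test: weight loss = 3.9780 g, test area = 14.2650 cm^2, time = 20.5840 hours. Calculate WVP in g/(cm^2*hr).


Formula: WVP = loss / (area * time)
Substituting: WVP = 3.9780 / (14.2650 * 20.5840)
Result: 0.0135476 g/(cm^2*hr)


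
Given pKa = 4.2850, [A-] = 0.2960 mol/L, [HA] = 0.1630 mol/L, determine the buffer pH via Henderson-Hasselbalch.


ratio = [A-] / [HA] = 0.2960 / 0.1630 = 1.8160
log10(ratio) = 0.2591
pH = pKa + log10(ratio) = 4.2850 + 0.2591 = 4.5441


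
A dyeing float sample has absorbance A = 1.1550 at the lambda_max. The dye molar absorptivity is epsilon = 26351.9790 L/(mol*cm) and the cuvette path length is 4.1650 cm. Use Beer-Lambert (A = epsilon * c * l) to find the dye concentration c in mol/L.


Formula: c = A / (epsilon * l)
Substituting: c = 1.1550 / (26351.9790 * 4.1650)
Result: 1.0523e-05 mol/L


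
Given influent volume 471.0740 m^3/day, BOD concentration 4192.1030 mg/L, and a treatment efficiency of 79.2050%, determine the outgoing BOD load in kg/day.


Load_in = volume * conc / 1000 = 471.0740 * 4192.1030 / 1000 = 1974.7907 kg/day
Removed = Load_in * eff / 100 = 1974.7907 * 79.2050 / 100 = 1564.1330 kg/day
Load_out = Load_in - Removed = 1974.7907 - 1564.1330 = 410.6577 kg/day


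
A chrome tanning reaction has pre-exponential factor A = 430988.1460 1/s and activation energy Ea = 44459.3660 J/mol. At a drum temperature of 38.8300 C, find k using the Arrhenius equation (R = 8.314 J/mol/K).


T_K = T_C + 273.15 = 38.8300 + 273.15 = 311.9800 K
exponent = -Ea / (R * T_K) = -44459.3660 / (8.314 * 311.9800) = -17.1406
k = A * exp(exponent) = 430988.1460 * exp(-17.1406) = 0.0155021 1/s


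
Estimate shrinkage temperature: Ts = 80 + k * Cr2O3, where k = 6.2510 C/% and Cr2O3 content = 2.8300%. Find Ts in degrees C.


Formula: Ts = 80 + k * Cr2O3
Substituting: Ts = 80 + 6.2510 * 2.8300
Result: 97.6903 C


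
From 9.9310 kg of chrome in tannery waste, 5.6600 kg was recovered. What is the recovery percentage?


Formula: Recovery = recovered / input * 100
Substituting: Recovery = 5.6600 / 9.9310 * 100
Result: 56.9933 %


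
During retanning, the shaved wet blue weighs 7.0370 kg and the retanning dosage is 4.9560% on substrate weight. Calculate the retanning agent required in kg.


Formula: Retan = substrate * pct / 100
Substituting: Retan = 7.0370 * 4.9560 / 100
Result: 0.3488 kg


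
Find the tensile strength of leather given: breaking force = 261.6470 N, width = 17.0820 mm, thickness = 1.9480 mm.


Formula: TS = force / (width * thickness)
Substituting: TS = 261.6470 / (17.0820 * 1.9480)
Result: 7.8630 N/mm^2


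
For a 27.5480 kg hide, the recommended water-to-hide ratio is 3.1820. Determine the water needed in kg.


Formula: Water = hide_weight * ratio
Substituting: Water = 27.5480 * 3.1820
Result: 87.6577 kg


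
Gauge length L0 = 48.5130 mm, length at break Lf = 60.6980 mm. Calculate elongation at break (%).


Formula: Elongation = (Lf - L0) / L0 * 100
Substituting: Elongation = (60.6980 - 48.5130) / 48.5130 * 100
Result: 25.1170 %


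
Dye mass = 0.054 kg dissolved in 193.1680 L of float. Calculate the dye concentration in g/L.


Formula: Conc = dye_mass(kg) / volume(L) * 1000
Substituting: Conc = 0.054 / 193.1680 * 1000
Result: 0.2795 g/L
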